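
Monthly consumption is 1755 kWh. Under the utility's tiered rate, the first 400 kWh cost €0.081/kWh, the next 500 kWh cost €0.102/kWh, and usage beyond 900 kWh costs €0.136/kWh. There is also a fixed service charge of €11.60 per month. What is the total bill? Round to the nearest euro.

€211

First 400 kWh × €0.081 = €32.40
Next 500 kWh × €0.102 = €51.00
Remaining 855 kWh × €0.136 = €116.28
Energy charge = €199.68; + service €11.60 = €211.28 ≈ €211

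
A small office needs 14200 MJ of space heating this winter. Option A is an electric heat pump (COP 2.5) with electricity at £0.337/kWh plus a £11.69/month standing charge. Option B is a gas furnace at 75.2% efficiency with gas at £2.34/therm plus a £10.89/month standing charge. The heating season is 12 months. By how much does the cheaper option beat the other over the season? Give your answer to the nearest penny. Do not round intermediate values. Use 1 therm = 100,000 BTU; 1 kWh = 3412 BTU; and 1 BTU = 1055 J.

Heat load = 14200 MJ = 14,200,000,000 J / 1055 = 13,459,716 BTU
Gas: input = 13,459,716 / 0.752 = 17,898,558 BTU = 179 therm → 179 × £2.34 = £418.83; + 12 × £10.89 standing = £549.51
Heat pump: 13,459,716 BTU / 3412 = 3,945 kWh heat; / 2.5 = 1,578 kWh in → × £0.337 = £531.76; + 12 × £11.69 standing = £672.04
Difference = |£549.51 − £672.04| = £122.54

£122.54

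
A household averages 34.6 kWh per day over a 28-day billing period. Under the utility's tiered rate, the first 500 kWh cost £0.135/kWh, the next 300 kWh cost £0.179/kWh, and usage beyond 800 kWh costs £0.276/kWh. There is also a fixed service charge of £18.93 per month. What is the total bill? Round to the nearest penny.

£186.72

Usage = 34.6 kWh/day × 28 days = 968.8 kWh
First 500 kWh × £0.135 = £67.50
Next 300 kWh × £0.179 = £53.70
Remaining 168.8 kWh × £0.276 = £46.59
Energy charge = £167.79; + service £18.93 = £186.72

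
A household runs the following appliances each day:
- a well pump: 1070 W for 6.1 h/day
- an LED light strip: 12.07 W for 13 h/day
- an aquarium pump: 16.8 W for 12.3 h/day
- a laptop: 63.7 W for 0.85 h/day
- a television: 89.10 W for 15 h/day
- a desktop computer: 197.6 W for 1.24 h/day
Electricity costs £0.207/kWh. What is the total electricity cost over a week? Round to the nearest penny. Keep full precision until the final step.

well pump: 1070 W × 6.1 h × 7 d = 45,689 Wh = 45.69 kWh
LED light strip: 12.07 W × 13 h × 7 d = 1,098 Wh = 1.098 kWh
aquarium pump: 16.8 W × 12.3 h × 7 d = 1,446 Wh = 1.446 kWh
laptop: 63.7 W × 0.85 h × 7 d = 379 Wh = 0.379 kWh
television: 89.10 W × 15 h × 7 d = 9,356 Wh = 9.355 kWh
desktop computer: 197.6 W × 1.24 h × 7 d = 1,715 Wh = 1.715 kWh
Total energy = 45.69 + 1.098 + 1.446 + 0.379 + 9.355 + 1.715 = 59.68 kWh
Cost = 59.68 kWh × £0.207 = £12.35

£12.35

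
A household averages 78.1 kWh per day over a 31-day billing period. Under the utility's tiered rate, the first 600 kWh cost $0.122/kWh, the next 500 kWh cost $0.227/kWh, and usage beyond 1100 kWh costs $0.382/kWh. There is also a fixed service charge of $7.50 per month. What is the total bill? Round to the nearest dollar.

Usage = 78.1 kWh/day × 31 days = 2421.1 kWh
First 600 kWh × $0.122 = $73.20
Next 500 kWh × $0.227 = $113.50
Remaining 1321.1 kWh × $0.382 = $504.66
Energy charge = $691.36; + service $7.50 = $698.86 ≈ $699

$699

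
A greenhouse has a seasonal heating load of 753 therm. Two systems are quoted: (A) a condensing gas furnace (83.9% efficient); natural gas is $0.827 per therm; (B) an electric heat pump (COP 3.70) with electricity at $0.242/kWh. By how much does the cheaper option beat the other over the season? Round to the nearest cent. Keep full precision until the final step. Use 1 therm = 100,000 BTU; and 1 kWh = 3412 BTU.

$701.21

Heat load = 753 therm × 100,000 = 75,300,000 BTU
Gas: input = 75,300,000 / 0.839 = 89,749,702 BTU = 897.5 therm → 897.5 × $0.827 = $742.23
Heat pump: 75,300,000 BTU / 3412 = 22,070 kWh heat; / 3.70 = 5,965 kWh in → × $0.242 = $1,443.44
Difference = |$742.23 − $1,443.44| = $701.21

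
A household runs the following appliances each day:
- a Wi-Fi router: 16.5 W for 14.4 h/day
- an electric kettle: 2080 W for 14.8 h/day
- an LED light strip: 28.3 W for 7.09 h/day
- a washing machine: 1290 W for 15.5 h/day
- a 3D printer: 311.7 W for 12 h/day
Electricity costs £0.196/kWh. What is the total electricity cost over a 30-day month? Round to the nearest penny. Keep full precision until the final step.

£323.15

Wi-Fi router: 16.5 W × 14.4 h × 30 d = 7,128 Wh = 7.128 kWh
electric kettle: 2080 W × 14.8 h × 30 d = 923,520 Wh = 923.5 kWh
LED light strip: 28.3 W × 7.09 h × 30 d = 6,019 Wh = 6.019 kWh
washing machine: 1290 W × 15.5 h × 30 d = 599,850 Wh = 599.9 kWh
3D printer: 311.7 W × 12 h × 30 d = 112,212 Wh = 112.2 kWh
Total energy = 7.128 + 923.5 + 6.019 + 599.9 + 112.2 = 1,649 kWh
Cost = 1,649 kWh × £0.196 = £323.15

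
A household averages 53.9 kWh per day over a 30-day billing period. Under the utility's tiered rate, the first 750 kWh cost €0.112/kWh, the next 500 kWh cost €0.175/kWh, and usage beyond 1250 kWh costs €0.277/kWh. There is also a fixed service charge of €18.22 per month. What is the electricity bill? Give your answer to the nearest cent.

Usage = 53.9 kWh/day × 30 days = 1617 kWh
First 750 kWh × €0.112 = €84.00
Next 500 kWh × €0.175 = €87.50
Remaining 367 kWh × €0.277 = €101.66
Energy charge = €273.16; + service €18.22 = €291.38

€291.38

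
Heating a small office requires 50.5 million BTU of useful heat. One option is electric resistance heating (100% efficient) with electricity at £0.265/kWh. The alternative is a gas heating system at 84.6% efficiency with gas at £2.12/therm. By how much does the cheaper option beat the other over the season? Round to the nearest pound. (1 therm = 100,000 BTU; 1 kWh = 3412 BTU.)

Heat load = 50.5 × 10⁶ BTU = 50,500,000 BTU
Gas: input = 50,500,000 / 0.846 = 59,692,671 BTU = 596.9 therm → 596.9 × £2.12 = £1,265.48
Electric: 50,500,000 BTU / 3412 = 14,800 kWh → × £0.265 = £3,922.19
Difference = |£1,265.48 − £3,922.19| = £2,656.70 ≈ £2657

£2657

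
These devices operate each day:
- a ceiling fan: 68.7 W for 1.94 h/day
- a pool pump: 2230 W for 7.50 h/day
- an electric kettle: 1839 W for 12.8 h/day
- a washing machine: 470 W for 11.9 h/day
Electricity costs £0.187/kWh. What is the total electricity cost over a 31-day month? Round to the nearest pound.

ceiling fan: 68.7 W × 1.94 h × 31 d = 4,132 Wh = 4.132 kWh
pool pump: 2230 W × 7.50 h × 31 d = 518,475 Wh = 518.5 kWh
electric kettle: 1839 W × 12.8 h × 31 d = 729,715 Wh = 729.7 kWh
washing machine: 470 W × 11.9 h × 31 d = 173,383 Wh = 173.4 kWh
Total energy = 4.132 + 518.5 + 729.7 + 173.4 = 1,426 kWh
Cost = 1,426 kWh × £0.187 = £266.61 ≈ £267

£267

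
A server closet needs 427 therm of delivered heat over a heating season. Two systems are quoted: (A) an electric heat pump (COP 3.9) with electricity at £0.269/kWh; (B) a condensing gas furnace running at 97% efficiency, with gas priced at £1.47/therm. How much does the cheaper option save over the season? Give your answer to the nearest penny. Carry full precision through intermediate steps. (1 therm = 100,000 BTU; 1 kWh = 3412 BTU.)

Heat load = 427 therm × 100,000 = 42,700,000 BTU
Gas: input = 42,700,000 / 0.97 = 44,020,619 BTU = 440.2 therm → 440.2 × £1.47 = £647.10
Heat pump: 42,700,000 BTU / 3412 = 12,510 kWh heat; / 3.9 = 3,209 kWh in → × £0.269 = £863.19
Difference = |£647.10 − £863.19| = £216.09

£216.09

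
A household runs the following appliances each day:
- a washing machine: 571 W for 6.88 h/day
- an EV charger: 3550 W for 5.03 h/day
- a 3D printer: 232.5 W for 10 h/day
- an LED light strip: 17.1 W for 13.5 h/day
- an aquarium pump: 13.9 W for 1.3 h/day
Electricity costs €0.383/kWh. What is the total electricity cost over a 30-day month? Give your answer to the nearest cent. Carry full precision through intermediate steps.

washing machine: 571 W × 6.88 h × 30 d = 117,854 Wh = 117.9 kWh
EV charger: 3550 W × 5.03 h × 30 d = 535,695 Wh = 535.7 kWh
3D printer: 232.5 W × 10 h × 30 d = 69,750 Wh = 69.75 kWh
LED light strip: 17.1 W × 13.5 h × 30 d = 6,926 Wh = 6.926 kWh
aquarium pump: 13.9 W × 1.3 h × 30 d = 542 Wh = 0.5421 kWh
Total energy = 117.9 + 535.7 + 69.75 + 6.926 + 0.5421 = 730.8 kWh
Cost = 730.8 kWh × €0.383 = €279.88

€279.88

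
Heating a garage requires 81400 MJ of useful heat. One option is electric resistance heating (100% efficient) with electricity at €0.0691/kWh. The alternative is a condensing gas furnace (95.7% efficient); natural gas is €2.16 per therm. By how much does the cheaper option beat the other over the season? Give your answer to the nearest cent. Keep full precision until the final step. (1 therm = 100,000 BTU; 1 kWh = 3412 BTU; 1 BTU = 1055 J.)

€178.89

Heat load = 81400 MJ = 81,400,000,000 J / 1055 = 77,156,398 BTU
Gas: input = 77,156,398 / 0.957 = 80,623,196 BTU = 806.2 therm → 806.2 × €2.16 = €1,741.46
Electric: 77,156,398 BTU / 3412 = 22,610 kWh → × €0.0691 = €1,562.58
Difference = |€1,741.46 − €1,562.58| = €178.89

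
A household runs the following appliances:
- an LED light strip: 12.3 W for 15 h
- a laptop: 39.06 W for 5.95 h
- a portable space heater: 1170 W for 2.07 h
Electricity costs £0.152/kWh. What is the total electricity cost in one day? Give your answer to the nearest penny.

LED light strip: 12.3 W × 15 h = 184 Wh = 0.1845 kWh
laptop: 39.06 W × 5.95 h = 232 Wh = 0.2324 kWh
portable space heater: 1170 W × 2.07 h = 2,422 Wh = 2.422 kWh
Total energy = 0.1845 + 0.2324 + 2.422 = 2.839 kWh
Cost = 2.839 kWh × £0.152 = £0.43

£0.43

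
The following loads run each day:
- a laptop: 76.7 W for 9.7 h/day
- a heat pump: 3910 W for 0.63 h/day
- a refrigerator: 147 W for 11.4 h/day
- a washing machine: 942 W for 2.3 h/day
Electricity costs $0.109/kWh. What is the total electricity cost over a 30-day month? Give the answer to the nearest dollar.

$23

laptop: 76.7 W × 9.7 h × 30 d = 22,320 Wh = 22.32 kWh
heat pump: 3910 W × 0.63 h × 30 d = 73,899 Wh = 73.9 kWh
refrigerator: 147 W × 11.4 h × 30 d = 50,274 Wh = 50.27 kWh
washing machine: 942 W × 2.3 h × 30 d = 64,998 Wh = 65 kWh
Total energy = 22.32 + 73.9 + 50.27 + 65 = 211.5 kWh
Cost = 211.5 kWh × $0.109 = $23.05 ≈ $23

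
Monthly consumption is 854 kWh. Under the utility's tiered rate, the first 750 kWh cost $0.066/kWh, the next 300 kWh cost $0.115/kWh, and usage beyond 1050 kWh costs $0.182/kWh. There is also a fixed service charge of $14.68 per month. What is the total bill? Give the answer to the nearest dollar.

$76

First 750 kWh × $0.066 = $49.50
Next 104 kWh × $0.115 = $11.96
Remaining tier: 0 kWh (not reached)
Energy charge = $61.46; + service $14.68 = $76.14 ≈ $76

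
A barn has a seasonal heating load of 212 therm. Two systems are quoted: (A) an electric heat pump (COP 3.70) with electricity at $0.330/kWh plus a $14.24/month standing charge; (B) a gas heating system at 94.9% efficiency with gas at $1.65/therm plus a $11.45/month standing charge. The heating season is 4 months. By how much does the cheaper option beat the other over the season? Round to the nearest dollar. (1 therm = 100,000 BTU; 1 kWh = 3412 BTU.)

$197

Heat load = 212 therm × 100,000 = 21,200,000 BTU
Gas: input = 21,200,000 / 0.949 = 22,339,305 BTU = 223.4 therm → 223.4 × $1.65 = $368.60; + 4 × $11.45 standing = $414.40
Heat pump: 21,200,000 BTU / 3412 = 6,213 kWh heat; / 3.70 = 1,679 kWh in → × $0.330 = $554.16; + 4 × $14.24 standing = $611.12
Difference = |$414.40 − $611.12| = $196.73 ≈ $197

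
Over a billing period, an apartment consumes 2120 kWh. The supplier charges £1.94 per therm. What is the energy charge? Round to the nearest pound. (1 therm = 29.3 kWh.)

£140

2120 kWh × (0.03413 therm/kWh) = 72.35 therm
Cost = 72.35 therm × £1.94/therm = £140.37 ≈ £140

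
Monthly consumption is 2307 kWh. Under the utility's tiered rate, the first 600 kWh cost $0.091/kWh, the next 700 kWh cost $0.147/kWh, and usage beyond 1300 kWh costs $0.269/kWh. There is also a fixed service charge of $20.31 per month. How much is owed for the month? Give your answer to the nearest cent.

First 600 kWh × $0.091 = $54.60
Next 700 kWh × $0.147 = $102.90
Remaining 1007 kWh × $0.269 = $270.88
Energy charge = $428.38; + service $20.31 = $448.69

$448.69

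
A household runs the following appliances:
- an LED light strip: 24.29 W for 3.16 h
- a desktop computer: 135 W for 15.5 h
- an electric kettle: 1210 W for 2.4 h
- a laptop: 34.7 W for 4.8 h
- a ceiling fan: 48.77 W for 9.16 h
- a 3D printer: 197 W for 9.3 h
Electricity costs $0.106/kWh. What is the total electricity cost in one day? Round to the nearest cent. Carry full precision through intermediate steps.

$0.80

LED light strip: 24.29 W × 3.16 h = 77 Wh = 0.07676 kWh
desktop computer: 135 W × 15.5 h = 2,092 Wh = 2.092 kWh
electric kettle: 1210 W × 2.4 h = 2,904 Wh = 2.904 kWh
laptop: 34.7 W × 4.8 h = 167 Wh = 0.1666 kWh
ceiling fan: 48.77 W × 9.16 h = 447 Wh = 0.4467 kWh
3D printer: 197 W × 9.3 h = 1,832 Wh = 1.832 kWh
Total energy = 0.07676 + 2.092 + 2.904 + 0.1666 + 0.4467 + 1.832 = 7.519 kWh
Cost = 7.519 kWh × $0.106 = $0.80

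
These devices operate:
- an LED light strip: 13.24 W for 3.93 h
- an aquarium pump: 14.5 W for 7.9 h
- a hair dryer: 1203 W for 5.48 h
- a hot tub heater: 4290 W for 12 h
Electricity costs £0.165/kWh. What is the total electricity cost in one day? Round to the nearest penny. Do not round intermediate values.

LED light strip: 13.24 W × 3.93 h = 52 Wh = 0.05203 kWh
aquarium pump: 14.5 W × 7.9 h = 115 Wh = 0.1146 kWh
hair dryer: 1203 W × 5.48 h = 6,592 Wh = 6.592 kWh
hot tub heater: 4290 W × 12 h = 51,480 Wh = 51.48 kWh
Total energy = 0.05203 + 0.1146 + 6.592 + 51.48 = 58.24 kWh
Cost = 58.24 kWh × £0.165 = £9.61

£9.61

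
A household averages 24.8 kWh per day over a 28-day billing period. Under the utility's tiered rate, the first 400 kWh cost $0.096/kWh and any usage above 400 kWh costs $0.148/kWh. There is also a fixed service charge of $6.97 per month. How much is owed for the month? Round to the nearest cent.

$88.94

Usage = 24.8 kWh/day × 28 days = 694.4 kWh
First 400 kWh × $0.096 = $38.40
Remaining 294.4 kWh × $0.148 = $43.57
Energy charge = $81.97; + service $6.97 = $88.94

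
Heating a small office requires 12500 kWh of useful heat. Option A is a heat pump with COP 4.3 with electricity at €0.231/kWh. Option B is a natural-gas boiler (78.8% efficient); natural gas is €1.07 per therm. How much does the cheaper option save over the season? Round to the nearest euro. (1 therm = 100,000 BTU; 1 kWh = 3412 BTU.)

€92

Heat load = 12500 kWh × 3412 = 42,650,000 BTU
Gas: input = 42,650,000 / 0.788 = 54,124,365 BTU = 541.2 therm → 541.2 × €1.07 = €579.13
Heat pump: 42,650,000 BTU / 3412 = 12,500 kWh heat; / 4.3 = 2,907 kWh in → × €0.231 = €671.51
Difference = |€579.13 − €671.51| = €92.38 ≈ €92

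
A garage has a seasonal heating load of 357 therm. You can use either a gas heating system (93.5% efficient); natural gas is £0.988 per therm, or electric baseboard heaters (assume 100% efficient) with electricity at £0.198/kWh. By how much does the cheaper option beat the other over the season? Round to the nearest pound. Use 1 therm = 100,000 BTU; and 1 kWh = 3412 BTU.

Heat load = 357 therm × 100,000 = 35,700,000 BTU
Gas: input = 35,700,000 / 0.935 = 38,181,818 BTU = 381.8 therm → 381.8 × £0.988 = £377.24
Electric: 35,700,000 BTU / 3412 = 10,460 kWh → × £0.198 = £2,071.69
Difference = |£377.24 − £2,071.69| = £1,694.45 ≈ £1694

£1694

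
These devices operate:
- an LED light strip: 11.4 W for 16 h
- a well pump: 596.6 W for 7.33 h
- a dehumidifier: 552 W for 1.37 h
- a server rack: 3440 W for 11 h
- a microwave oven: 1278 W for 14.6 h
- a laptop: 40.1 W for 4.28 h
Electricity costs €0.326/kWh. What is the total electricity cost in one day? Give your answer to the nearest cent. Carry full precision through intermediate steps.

LED light strip: 11.4 W × 16 h = 182 Wh = 0.1824 kWh
well pump: 596.6 W × 7.33 h = 4,373 Wh = 4.373 kWh
dehumidifier: 552 W × 1.37 h = 756 Wh = 0.7562 kWh
server rack: 3440 W × 11 h = 37,840 Wh = 37.84 kWh
microwave oven: 1278 W × 14.6 h = 18,659 Wh = 18.66 kWh
laptop: 40.1 W × 4.28 h = 172 Wh = 0.1716 kWh
Total energy = 0.1824 + 4.373 + 0.7562 + 37.84 + 18.66 + 0.1716 = 61.98 kWh
Cost = 61.98 kWh × €0.326 = €20.21

€20.21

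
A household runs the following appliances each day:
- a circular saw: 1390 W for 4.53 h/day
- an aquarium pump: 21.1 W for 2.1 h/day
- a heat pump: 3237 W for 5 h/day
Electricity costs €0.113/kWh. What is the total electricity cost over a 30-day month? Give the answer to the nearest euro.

circular saw: 1390 W × 4.53 h × 30 d = 188,901 Wh = 188.9 kWh
aquarium pump: 21.1 W × 2.1 h × 30 d = 1,329 Wh = 1.329 kWh
heat pump: 3237 W × 5 h × 30 d = 485,550 Wh = 485.6 kWh
Total energy = 188.9 + 1.329 + 485.6 = 675.8 kWh
Cost = 675.8 kWh × €0.113 = €76.36 ≈ €76

€76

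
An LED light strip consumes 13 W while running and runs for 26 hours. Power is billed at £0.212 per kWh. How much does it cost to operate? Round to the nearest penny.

£0.07

Energy = 13 W × 26 h = 338 Wh = 0.338 kWh
Cost = 0.338 kWh × £0.212/kWh = £0.07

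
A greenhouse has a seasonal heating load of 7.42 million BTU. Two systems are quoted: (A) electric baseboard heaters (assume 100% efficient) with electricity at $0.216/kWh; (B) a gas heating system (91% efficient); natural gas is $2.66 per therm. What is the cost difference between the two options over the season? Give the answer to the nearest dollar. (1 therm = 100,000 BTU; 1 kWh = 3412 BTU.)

$253

Heat load = 7.42 × 10⁶ BTU = 7,420,000 BTU
Gas: input = 7,420,000 / 0.91 = 8,153,846 BTU = 81.54 therm → 81.54 × $2.66 = $216.89
Electric: 7,420,000 BTU / 3412 = 2,175 kWh → × $0.216 = $469.73
Difference = |$216.89 − $469.73| = $252.84 ≈ $253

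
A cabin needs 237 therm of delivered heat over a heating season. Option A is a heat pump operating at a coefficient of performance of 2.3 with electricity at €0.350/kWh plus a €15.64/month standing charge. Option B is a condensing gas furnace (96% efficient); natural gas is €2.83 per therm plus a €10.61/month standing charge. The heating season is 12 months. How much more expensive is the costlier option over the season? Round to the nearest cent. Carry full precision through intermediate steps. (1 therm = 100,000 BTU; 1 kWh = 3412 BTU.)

€418.71

Heat load = 237 therm × 100,000 = 23,700,000 BTU
Gas: input = 23,700,000 / 0.96 = 24,687,500 BTU = 246.9 therm → 246.9 × €2.83 = €698.66; + 12 × €10.61 standing = €825.98
Heat pump: 23,700,000 BTU / 3412 = 6,946 kWh heat; / 2.3 = 3,020 kWh in → × €0.350 = €1,057.01; + 12 × €15.64 standing = €1,244.69
Difference = |€825.98 − €1,244.69| = €418.71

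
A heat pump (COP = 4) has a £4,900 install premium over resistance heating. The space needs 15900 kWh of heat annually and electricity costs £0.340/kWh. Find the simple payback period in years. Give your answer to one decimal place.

1.2 years

Resistance: 15900 kWh × £0.340 = £5,406.00/yr
Heat pump: 15900 / 4 = 3975 kWh in → × £0.340 = £1,351.50/yr
Annual savings = £4,054.50
Payback = £4,900 / £4,054.50 = 1.21 years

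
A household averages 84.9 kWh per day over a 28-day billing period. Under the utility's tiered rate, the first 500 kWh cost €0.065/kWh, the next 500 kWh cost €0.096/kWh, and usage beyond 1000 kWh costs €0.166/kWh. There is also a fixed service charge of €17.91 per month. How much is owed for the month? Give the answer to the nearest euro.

Usage = 84.9 kWh/day × 28 days = 2377.2 kWh
First 500 kWh × €0.065 = €32.50
Next 500 kWh × €0.096 = €48.00
Remaining 1377.2 kWh × €0.166 = €228.62
Energy charge = €309.12; + service €17.91 = €327.03 ≈ €327

€327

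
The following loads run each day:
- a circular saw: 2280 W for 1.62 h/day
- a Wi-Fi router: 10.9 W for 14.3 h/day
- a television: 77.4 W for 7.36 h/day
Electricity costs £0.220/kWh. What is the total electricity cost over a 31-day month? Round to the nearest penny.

£30.14

circular saw: 2280 W × 1.62 h × 31 d = 114,502 Wh = 114.5 kWh
Wi-Fi router: 10.9 W × 14.3 h × 31 d = 4,832 Wh = 4.832 kWh
television: 77.4 W × 7.36 h × 31 d = 17,660 Wh = 17.66 kWh
Total energy = 114.5 + 4.832 + 17.66 = 137 kWh
Cost = 137 kWh × £0.220 = £30.14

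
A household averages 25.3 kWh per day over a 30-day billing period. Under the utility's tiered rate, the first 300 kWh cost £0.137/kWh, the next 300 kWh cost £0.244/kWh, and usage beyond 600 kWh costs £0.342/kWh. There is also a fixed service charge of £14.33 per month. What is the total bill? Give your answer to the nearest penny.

£183.01

Usage = 25.3 kWh/day × 30 days = 759 kWh
First 300 kWh × £0.137 = £41.10
Next 300 kWh × £0.244 = £73.20
Remaining 159 kWh × £0.342 = £54.38
Energy charge = £168.68; + service £14.33 = £183.01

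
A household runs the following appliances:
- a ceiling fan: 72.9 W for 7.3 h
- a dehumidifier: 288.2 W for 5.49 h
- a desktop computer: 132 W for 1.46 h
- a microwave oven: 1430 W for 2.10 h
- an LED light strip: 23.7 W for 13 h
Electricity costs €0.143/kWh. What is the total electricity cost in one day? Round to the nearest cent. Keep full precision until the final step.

€0.80

ceiling fan: 72.9 W × 7.3 h = 532 Wh = 0.5322 kWh
dehumidifier: 288.2 W × 5.49 h = 1,582 Wh = 1.582 kWh
desktop computer: 132 W × 1.46 h = 193 Wh = 0.1927 kWh
microwave oven: 1430 W × 2.10 h = 3,003 Wh = 3.003 kWh
LED light strip: 23.7 W × 13 h = 308 Wh = 0.3081 kWh
Total energy = 0.5322 + 1.582 + 0.1927 + 3.003 + 0.3081 = 5.618 kWh
Cost = 5.618 kWh × €0.143 = €0.80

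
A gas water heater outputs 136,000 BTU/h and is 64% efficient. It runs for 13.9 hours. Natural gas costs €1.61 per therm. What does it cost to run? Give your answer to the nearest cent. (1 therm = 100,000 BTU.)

€47.56

Heat delivered = 136,000 BTU/h × 13.9 h = 1,890,400 BTU
Gas input = 1,890,400 / 0.64 = 2,953,750 BTU
= 2,953,750 / 100,000 = 29.54 therm
Cost = 29.54 × €1.61/therm = €47.56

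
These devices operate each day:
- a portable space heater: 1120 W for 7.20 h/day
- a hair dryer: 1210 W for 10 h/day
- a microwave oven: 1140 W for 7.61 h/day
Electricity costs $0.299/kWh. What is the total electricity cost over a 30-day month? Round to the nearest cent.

$258.69

portable space heater: 1120 W × 7.20 h × 30 d = 241,920 Wh = 241.9 kWh
hair dryer: 1210 W × 10 h × 30 d = 363,000 Wh = 363 kWh
microwave oven: 1140 W × 7.61 h × 30 d = 260,262 Wh = 260.3 kWh
Total energy = 241.9 + 363 + 260.3 = 865.2 kWh
Cost = 865.2 kWh × $0.299 = $258.69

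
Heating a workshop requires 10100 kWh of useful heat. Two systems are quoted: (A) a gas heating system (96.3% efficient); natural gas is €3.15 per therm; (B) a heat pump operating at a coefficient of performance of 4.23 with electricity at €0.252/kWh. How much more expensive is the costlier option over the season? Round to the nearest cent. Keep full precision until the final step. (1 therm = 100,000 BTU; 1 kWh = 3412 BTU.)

€525.53

Heat load = 10100 kWh × 3412 = 34,461,200 BTU
Gas: input = 34,461,200 / 0.963 = 35,785,254 BTU = 357.9 therm → 357.9 × €3.15 = €1,127.24
Heat pump: 34,461,200 BTU / 3412 = 10,100 kWh heat; / 4.23 = 2,388 kWh in → × €0.252 = €601.70
Difference = |€1,127.24 − €601.70| = €525.53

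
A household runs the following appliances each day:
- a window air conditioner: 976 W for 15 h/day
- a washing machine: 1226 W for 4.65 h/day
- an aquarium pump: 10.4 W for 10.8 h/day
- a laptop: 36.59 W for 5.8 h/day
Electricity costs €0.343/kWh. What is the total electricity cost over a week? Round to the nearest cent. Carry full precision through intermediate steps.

window air conditioner: 976 W × 15 h × 7 d = 102,480 Wh = 102.5 kWh
washing machine: 1226 W × 4.65 h × 7 d = 39,906 Wh = 39.91 kWh
aquarium pump: 10.4 W × 10.8 h × 7 d = 786 Wh = 0.7862 kWh
laptop: 36.59 W × 5.8 h × 7 d = 1,486 Wh = 1.486 kWh
Total energy = 102.5 + 39.91 + 0.7862 + 1.486 = 144.7 kWh
Cost = 144.7 kWh × €0.343 = €49.62

€49.62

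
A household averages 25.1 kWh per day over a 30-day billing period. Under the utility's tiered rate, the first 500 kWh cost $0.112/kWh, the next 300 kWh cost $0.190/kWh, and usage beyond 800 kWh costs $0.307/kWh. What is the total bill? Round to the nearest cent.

$104.07

Usage = 25.1 kWh/day × 30 days = 753 kWh
First 500 kWh × $0.112 = $56.00
Next 253 kWh × $0.190 = $48.07
Remaining tier: 0 kWh (not reached)
Total = $104.07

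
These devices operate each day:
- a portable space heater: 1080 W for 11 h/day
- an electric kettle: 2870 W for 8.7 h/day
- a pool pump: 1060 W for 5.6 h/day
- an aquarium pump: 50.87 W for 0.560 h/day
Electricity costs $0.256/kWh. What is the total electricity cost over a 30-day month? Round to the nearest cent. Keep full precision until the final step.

portable space heater: 1080 W × 11 h × 30 d = 356,400 Wh = 356.4 kWh
electric kettle: 2870 W × 8.7 h × 30 d = 749,070 Wh = 749.1 kWh
pool pump: 1060 W × 5.6 h × 30 d = 178,080 Wh = 178.1 kWh
aquarium pump: 50.87 W × 0.560 h × 30 d = 855 Wh = 0.8546 kWh
Total energy = 356.4 + 749.1 + 178.1 + 0.8546 = 1,284 kWh
Cost = 1,284 kWh × $0.256 = $328.81

$328.81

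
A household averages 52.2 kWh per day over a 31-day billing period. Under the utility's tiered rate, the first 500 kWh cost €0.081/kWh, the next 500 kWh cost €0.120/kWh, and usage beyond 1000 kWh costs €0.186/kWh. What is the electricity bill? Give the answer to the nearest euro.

€215

Usage = 52.2 kWh/day × 31 days = 1618.2 kWh
First 500 kWh × €0.081 = €40.50
Next 500 kWh × €0.120 = €60.00
Remaining 618.2 kWh × €0.186 = €114.99
Total = €215.49 ≈ €215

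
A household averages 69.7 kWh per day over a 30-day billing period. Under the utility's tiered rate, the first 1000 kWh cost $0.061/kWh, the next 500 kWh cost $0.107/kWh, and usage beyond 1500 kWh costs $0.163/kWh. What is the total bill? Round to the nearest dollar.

Usage = 69.7 kWh/day × 30 days = 2091 kWh
First 1000 kWh × $0.061 = $61.00
Next 500 kWh × $0.107 = $53.50
Remaining 591 kWh × $0.163 = $96.33
Total = $210.83 ≈ $211

$211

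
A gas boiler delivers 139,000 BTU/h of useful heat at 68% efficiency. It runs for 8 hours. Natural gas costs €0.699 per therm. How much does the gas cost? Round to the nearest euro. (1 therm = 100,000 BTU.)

Heat delivered = 139,000 BTU/h × 8 h = 1,112,000 BTU
Gas input = 1,112,000 / 0.68 = 1,635,294 BTU
= 1,635,294 / 100,000 = 16.35 therm
Cost = 16.35 × €0.699/therm = €11.43 ≈ €11

€11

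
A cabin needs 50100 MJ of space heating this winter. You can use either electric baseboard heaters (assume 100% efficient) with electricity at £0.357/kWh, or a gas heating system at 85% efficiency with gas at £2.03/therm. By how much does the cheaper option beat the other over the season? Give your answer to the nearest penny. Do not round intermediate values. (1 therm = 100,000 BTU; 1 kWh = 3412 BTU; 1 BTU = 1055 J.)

Heat load = 50100 MJ = 50,100,000,000 J / 1055 = 47,488,152 BTU
Gas: input = 47,488,152 / 0.85 = 55,868,414 BTU = 558.7 therm → 558.7 × £2.03 = £1,134.13
Electric: 47,488,152 BTU / 3412 = 13,920 kWh → × £0.357 = £4,968.72
Difference = |£1,134.13 − £4,968.72| = £3,834.59

£3834.59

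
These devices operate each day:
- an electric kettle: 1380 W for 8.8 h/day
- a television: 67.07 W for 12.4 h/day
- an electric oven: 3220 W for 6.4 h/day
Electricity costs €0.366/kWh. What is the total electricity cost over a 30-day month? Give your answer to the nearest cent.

€368.75

electric kettle: 1380 W × 8.8 h × 30 d = 364,320 Wh = 364.3 kWh
television: 67.07 W × 12.4 h × 30 d = 24,950 Wh = 24.95 kWh
electric oven: 3220 W × 6.4 h × 30 d = 618,240 Wh = 618.2 kWh
Total energy = 364.3 + 24.95 + 618.2 = 1,008 kWh
Cost = 1,008 kWh × €0.366 = €368.75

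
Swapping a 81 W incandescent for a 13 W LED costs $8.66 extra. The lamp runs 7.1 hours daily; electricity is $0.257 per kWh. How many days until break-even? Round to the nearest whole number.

70 days

Power saved = 81 − 13 = 68 W
Daily energy saved = 68 W × 7.1 h = 482.8 Wh = 0.4828 kWh
Daily savings = 0.4828 × $0.257 = $0.1241
Payback = $8.66 / $0.1241 per day = 69.79 days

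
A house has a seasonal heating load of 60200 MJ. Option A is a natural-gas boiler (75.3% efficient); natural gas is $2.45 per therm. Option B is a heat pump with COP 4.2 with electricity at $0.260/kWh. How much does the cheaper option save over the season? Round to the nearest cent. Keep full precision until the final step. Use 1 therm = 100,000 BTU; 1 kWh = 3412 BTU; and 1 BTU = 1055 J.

$821.30

Heat load = 60200 MJ = 60,200,000,000 J / 1055 = 57,061,611 BTU
Gas: input = 57,061,611 / 0.753 = 75,779,032 BTU = 757.8 therm → 757.8 × $2.45 = $1,856.59
Heat pump: 57,061,611 BTU / 3412 = 16,720 kWh heat; / 4.2 = 3,982 kWh in → × $0.260 = $1,035.28
Difference = |$1,856.59 − $1,035.28| = $821.30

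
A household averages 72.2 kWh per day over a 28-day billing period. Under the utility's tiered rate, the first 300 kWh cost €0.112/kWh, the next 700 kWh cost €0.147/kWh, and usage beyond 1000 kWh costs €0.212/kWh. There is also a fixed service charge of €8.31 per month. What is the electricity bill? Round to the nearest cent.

€361.39

Usage = 72.2 kWh/day × 28 days = 2021.6 kWh
First 300 kWh × €0.112 = €33.60
Next 700 kWh × €0.147 = €102.90
Remaining 1021.6 kWh × €0.212 = €216.58
Energy charge = €353.08; + service €8.31 = €361.39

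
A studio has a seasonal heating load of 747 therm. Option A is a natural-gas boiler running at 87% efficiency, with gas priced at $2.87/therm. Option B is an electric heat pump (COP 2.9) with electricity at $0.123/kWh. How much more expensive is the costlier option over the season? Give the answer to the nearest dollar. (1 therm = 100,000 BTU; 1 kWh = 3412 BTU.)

Heat load = 747 therm × 100,000 = 74,700,000 BTU
Gas: input = 74,700,000 / 0.87 = 85,862,069 BTU = 858.6 therm → 858.6 × $2.87 = $2,464.24
Heat pump: 74,700,000 BTU / 3412 = 21,890 kWh heat; / 2.9 = 7,549 kWh in → × $0.123 = $928.58
Difference = |$2,464.24 − $928.58| = $1,535.66 ≈ $1536

$1536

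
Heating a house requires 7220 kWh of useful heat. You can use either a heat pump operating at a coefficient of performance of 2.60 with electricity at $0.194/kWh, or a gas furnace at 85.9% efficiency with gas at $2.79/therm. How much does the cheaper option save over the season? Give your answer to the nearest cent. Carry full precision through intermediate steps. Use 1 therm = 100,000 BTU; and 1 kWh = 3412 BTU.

Heat load = 7220 kWh × 3412 = 24,634,640 BTU
Gas: input = 24,634,640 / 0.859 = 28,678,277 BTU = 286.8 therm → 286.8 × $2.79 = $800.12
Heat pump: 24,634,640 BTU / 3412 = 7,220 kWh heat; / 2.60 = 2,777 kWh in → × $0.194 = $538.72
Difference = |$800.12 − $538.72| = $261.40

$261.40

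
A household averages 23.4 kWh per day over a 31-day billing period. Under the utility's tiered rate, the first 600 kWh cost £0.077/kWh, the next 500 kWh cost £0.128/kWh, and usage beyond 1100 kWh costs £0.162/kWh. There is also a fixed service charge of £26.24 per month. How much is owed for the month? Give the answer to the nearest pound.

£88

Usage = 23.4 kWh/day × 31 days = 725.4 kWh
First 600 kWh × £0.077 = £46.20
Next 125.4 kWh × £0.128 = £16.05
Remaining tier: 0 kWh (not reached)
Energy charge = £62.25; + service £26.24 = £88.49 ≈ £88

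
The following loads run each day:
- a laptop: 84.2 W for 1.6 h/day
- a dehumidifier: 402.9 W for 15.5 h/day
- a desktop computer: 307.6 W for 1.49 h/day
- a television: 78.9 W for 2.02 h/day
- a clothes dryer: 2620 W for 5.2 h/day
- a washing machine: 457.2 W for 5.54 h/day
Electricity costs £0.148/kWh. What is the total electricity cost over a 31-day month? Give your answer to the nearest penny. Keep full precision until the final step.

£106.23

laptop: 84.2 W × 1.6 h × 31 d = 4,176 Wh = 4.176 kWh
dehumidifier: 402.9 W × 15.5 h × 31 d = 193,593 Wh = 193.6 kWh
desktop computer: 307.6 W × 1.49 h × 31 d = 14,208 Wh = 14.21 kWh
television: 78.9 W × 2.02 h × 31 d = 4,941 Wh = 4.941 kWh
clothes dryer: 2620 W × 5.2 h × 31 d = 422,344 Wh = 422.3 kWh
washing machine: 457.2 W × 5.54 h × 31 d = 78,520 Wh = 78.52 kWh
Total energy = 4.176 + 193.6 + 14.21 + 4.941 + 422.3 + 78.52 = 717.8 kWh
Cost = 717.8 kWh × £0.148 = £106.23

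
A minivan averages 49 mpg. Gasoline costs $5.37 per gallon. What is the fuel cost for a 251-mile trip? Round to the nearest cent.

Fuel = 251 mi / 49 mpg = 5.122 gal
Cost = 5.122 gal × $5.37/gal = $27.51

$27.51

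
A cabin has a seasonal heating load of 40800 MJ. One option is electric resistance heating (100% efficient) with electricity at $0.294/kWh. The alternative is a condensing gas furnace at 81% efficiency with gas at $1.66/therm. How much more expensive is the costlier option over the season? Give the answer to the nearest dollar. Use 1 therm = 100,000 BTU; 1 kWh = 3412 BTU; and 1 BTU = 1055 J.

Heat load = 40800 MJ = 40,800,000,000 J / 1055 = 38,672,986 BTU
Gas: input = 38,672,986 / 0.81 = 47,744,427 BTU = 477.4 therm → 477.4 × $1.66 = $792.56
Electric: 38,672,986 BTU / 3412 = 11,330 kWh → × $0.294 = $3,332.31
Difference = |$792.56 − $3,332.31| = $2,539.76 ≈ $2540

$2540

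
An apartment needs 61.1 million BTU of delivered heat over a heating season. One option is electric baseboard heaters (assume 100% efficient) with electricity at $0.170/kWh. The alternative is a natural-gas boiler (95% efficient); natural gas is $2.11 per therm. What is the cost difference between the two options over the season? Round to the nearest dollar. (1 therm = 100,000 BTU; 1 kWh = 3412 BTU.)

$1687

Heat load = 61.1 × 10⁶ BTU = 61,100,000 BTU
Gas: input = 61,100,000 / 0.95 = 64,315,789 BTU = 643.2 therm → 643.2 × $2.11 = $1,357.06
Electric: 61,100,000 BTU / 3412 = 17,910 kWh → × $0.170 = $3,044.26
Difference = |$1,357.06 − $3,044.26| = $1,687.19 ≈ $1687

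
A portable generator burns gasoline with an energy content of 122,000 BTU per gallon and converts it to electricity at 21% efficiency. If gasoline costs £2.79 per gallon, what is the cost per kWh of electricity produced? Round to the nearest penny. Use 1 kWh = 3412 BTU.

£0.37

Electrical output per gallon = 122,000 BTU × 0.21 / 3412 BTU/kWh = 7.509 kWh
Cost per kWh = £2.79 / 7.509 kWh = £0.372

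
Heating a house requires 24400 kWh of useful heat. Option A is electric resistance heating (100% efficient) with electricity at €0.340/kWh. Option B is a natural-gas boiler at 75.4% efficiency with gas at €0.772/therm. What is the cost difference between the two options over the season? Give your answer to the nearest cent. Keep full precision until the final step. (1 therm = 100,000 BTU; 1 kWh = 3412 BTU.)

€7443.60

Heat load = 24400 kWh × 3412 = 83,252,800 BTU
Gas: input = 83,252,800 / 0.754 = 110,414,854 BTU = 1,104 therm → 1,104 × €0.772 = €852.40
Electric: 83,252,800 BTU / 3412 = 24,400 kWh → × €0.340 = €8,296.00
Difference = |€852.40 − €8,296.00| = €7,443.60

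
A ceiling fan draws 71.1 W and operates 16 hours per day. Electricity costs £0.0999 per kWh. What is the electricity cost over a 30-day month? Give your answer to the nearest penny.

£3.41

Energy = 71.1 W × 16 h/day × 30 days = 34,128 Wh = 34.13 kWh
Cost = 34.13 kWh × £0.0999/kWh = £3.41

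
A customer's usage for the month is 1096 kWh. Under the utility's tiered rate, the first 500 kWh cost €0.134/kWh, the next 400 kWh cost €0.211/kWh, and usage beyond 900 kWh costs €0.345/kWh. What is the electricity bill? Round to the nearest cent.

First 500 kWh × €0.134 = €67.00
Next 400 kWh × €0.211 = €84.40
Remaining 196 kWh × €0.345 = €67.62
Total = €219.02

€219.02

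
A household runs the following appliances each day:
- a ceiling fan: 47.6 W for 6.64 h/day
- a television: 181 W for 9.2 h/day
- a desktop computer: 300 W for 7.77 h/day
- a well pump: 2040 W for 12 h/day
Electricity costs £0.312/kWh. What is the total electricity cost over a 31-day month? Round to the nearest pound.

ceiling fan: 47.6 W × 6.64 h × 31 d = 9,798 Wh = 9.798 kWh
television: 181 W × 9.2 h × 31 d = 51,621 Wh = 51.62 kWh
desktop computer: 300 W × 7.77 h × 31 d = 72,261 Wh = 72.26 kWh
well pump: 2040 W × 12 h × 31 d = 758,880 Wh = 758.9 kWh
Total energy = 9.798 + 51.62 + 72.26 + 758.9 = 892.6 kWh
Cost = 892.6 kWh × £0.312 = £278.48 ≈ £278

£278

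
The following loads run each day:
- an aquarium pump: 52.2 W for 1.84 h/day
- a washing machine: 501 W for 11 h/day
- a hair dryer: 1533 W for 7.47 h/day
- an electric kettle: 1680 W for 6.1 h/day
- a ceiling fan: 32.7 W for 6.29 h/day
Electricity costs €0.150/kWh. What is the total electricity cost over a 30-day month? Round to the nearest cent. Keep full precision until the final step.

aquarium pump: 52.2 W × 1.84 h × 30 d = 2,881 Wh = 2.881 kWh
washing machine: 501 W × 11 h × 30 d = 165,330 Wh = 165.3 kWh
hair dryer: 1533 W × 7.47 h × 30 d = 343,545 Wh = 343.5 kWh
electric kettle: 1680 W × 6.1 h × 30 d = 307,440 Wh = 307.4 kWh
ceiling fan: 32.7 W × 6.29 h × 30 d = 6,170 Wh = 6.17 kWh
Total energy = 2.881 + 165.3 + 343.5 + 307.4 + 6.17 = 825.4 kWh
Cost = 825.4 kWh × €0.150 = €123.81

€123.81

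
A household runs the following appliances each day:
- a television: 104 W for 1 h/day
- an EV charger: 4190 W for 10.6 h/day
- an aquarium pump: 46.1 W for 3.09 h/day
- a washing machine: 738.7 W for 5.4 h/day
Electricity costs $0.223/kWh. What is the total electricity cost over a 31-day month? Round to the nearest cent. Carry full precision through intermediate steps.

$336.31

television: 104 W × 1 h × 31 d = 3,224 Wh = 3.224 kWh
EV charger: 4190 W × 10.6 h × 31 d = 1,376,834 Wh = 1,377 kWh
aquarium pump: 46.1 W × 3.09 h × 31 d = 4,416 Wh = 4.416 kWh
washing machine: 738.7 W × 5.4 h × 31 d = 123,658 Wh = 123.7 kWh
Total energy = 3.224 + 1,377 + 4.416 + 123.7 = 1,508 kWh
Cost = 1,508 kWh × $0.223 = $336.31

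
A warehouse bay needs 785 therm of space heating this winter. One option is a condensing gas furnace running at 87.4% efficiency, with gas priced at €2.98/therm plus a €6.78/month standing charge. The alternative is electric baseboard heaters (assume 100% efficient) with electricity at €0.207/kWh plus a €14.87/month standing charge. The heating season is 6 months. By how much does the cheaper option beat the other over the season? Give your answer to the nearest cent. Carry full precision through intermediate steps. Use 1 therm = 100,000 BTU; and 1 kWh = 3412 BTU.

€2134.45

Heat load = 785 therm × 100,000 = 78,500,000 BTU
Gas: input = 78,500,000 / 0.874 = 89,816,934 BTU = 898.2 therm → 898.2 × €2.98 = €2,676.54; + 6 × €6.78 standing = €2,717.22
Electric: 78,500,000 BTU / 3412 = 23,010 kWh → × €0.207 = €4,762.46; + 6 × €14.87 standing = €4,851.68
Difference = |€2,717.22 − €4,851.68| = €2,134.45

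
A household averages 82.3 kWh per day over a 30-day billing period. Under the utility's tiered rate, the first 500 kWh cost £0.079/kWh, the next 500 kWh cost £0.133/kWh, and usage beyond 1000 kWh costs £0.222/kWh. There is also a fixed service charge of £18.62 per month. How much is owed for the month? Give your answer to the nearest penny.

£450.74

Usage = 82.3 kWh/day × 30 days = 2469 kWh
First 500 kWh × £0.079 = £39.50
Next 500 kWh × £0.133 = £66.50
Remaining 1469 kWh × £0.222 = £326.12
Energy charge = £432.12; + service £18.62 = £450.74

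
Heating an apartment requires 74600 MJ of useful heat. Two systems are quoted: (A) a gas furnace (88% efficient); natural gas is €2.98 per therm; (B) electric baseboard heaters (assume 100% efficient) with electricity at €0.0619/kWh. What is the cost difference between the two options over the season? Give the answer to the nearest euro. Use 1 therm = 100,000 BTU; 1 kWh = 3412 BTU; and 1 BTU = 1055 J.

€1112

Heat load = 74600 MJ = 74,600,000,000 J / 1055 = 70,710,900 BTU
Gas: input = 70,710,900 / 0.88 = 80,353,296 BTU = 803.5 therm → 803.5 × €2.98 = €2,394.53
Electric: 70,710,900 BTU / 3412 = 20,720 kWh → × €0.0619 = €1,282.83
Difference = |€2,394.53 − €1,282.83| = €1,111.70 ≈ €1112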